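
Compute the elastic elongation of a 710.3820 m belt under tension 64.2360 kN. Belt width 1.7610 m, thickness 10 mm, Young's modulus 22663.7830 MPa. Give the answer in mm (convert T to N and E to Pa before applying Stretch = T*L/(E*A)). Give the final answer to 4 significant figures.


A = 1.7610 * 0.01 = 0.01761 m^2
Stretch = 64.2360*1000 * 710.3820 / (22663.7830e6 * 0.01761) * 1000
Stretch = 114.3 mm


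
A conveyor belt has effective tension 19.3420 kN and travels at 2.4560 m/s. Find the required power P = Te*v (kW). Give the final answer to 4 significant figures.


P = Te * v = 19.3420 * 2.4560
P = 47.50 kW


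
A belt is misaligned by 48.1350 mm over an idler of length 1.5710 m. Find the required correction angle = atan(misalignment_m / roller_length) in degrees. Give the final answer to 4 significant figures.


misalign_m = 48.1350 / 1000 = 0.048135 m
angle = atan(0.048135 / 1.5710)
angle = 1.755 deg


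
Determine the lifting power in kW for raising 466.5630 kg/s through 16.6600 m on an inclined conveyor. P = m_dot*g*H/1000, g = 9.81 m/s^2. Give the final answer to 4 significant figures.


P = 466.5630 * 9.81 * 16.6600 / 1000
P = 76.25 kW


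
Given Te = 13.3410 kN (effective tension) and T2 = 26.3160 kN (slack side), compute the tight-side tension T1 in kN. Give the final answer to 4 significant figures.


T1 = Te + T2 = 13.3410 + 26.3160
T1 = 39.66 kN


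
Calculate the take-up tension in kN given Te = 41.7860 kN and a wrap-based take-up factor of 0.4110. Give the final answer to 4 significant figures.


T_tu = 41.7860 * 0.4110
T_tu = 17.17 kN


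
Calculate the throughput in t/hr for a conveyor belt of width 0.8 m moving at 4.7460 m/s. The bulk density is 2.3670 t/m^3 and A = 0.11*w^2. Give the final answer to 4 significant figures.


A = 0.11 * 0.8^2 = 0.0704 m^2
C = 0.0704 * 4.7460 * 2.3670 * 3600
C = 2847 t/hr


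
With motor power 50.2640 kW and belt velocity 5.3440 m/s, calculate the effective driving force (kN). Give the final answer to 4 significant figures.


Te = P / v = 50.2640 / 5.3440
Te = 9.406 kN


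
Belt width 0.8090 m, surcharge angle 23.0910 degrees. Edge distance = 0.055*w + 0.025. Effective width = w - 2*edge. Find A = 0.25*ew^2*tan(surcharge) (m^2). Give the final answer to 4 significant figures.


edge = 0.055*0.8090 + 0.025 = 0.069495 m
ew = 0.8090 - 2*0.069495 = 0.67001 m
A = 0.25 * 0.67001^2 * tan(23.0910 deg)
A = 0.04785 m^2


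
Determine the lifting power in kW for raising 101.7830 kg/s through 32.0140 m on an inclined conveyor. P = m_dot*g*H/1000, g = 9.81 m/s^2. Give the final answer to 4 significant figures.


P = 101.7830 * 9.81 * 32.0140 / 1000
P = 31.97 kW


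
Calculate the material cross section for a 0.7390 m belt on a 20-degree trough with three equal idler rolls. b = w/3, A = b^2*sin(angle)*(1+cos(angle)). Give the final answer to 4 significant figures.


b = 0.7390/3 = 0.246333 m
A = 0.246333^2 * sin(20 deg) * (1 + cos(20 deg))
A = 0.04026 m^2


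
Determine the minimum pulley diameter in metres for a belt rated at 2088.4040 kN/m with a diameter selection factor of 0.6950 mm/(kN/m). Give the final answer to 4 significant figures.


D = 2088.4040 * 0.6950 / 1000
D = 1.451 m


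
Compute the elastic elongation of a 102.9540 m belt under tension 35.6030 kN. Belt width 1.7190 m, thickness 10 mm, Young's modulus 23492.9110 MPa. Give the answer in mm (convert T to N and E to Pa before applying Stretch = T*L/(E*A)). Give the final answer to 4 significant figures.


A = 1.7190 * 0.01 = 0.01719 m^2
Stretch = 35.6030*1000 * 102.9540 / (23492.9110e6 * 0.01719) * 1000
Stretch = 9.076 mm


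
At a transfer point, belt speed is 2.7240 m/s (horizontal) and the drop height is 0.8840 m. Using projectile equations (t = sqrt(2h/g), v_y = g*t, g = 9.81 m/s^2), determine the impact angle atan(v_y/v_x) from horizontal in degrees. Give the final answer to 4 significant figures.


t = sqrt(2*0.8840/9.81) = 0.424528 s
v_y = 9.81 * 0.424528 = 4.16462 m/s
angle = atan(4.16462 / 2.7240) = 56.81 deg


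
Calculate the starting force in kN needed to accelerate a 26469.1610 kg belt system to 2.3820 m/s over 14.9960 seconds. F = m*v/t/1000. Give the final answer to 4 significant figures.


F = 26469.1610 * 2.3820 / 14.9960 / 1000
F = 4.204 kN


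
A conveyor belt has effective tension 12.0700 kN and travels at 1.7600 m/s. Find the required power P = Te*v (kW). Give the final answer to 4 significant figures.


P = Te * v = 12.0700 * 1.7600
P = 21.24 kW


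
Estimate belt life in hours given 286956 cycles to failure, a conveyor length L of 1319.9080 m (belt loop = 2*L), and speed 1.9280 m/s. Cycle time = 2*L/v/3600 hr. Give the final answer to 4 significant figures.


cycle_time = 2 * 1319.9080 / 1.9280 / 3600 = 0.380333 hr
life = 286956 * 0.380333 = 109100 hours


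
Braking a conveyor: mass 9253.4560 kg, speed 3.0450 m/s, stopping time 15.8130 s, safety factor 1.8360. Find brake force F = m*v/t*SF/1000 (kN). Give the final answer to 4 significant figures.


F = 9253.4560 * 3.0450 / 15.8130 * 1.8360 / 1000
F = 3.272 kN


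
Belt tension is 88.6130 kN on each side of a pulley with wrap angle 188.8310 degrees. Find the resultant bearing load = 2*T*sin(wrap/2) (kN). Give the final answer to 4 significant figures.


F = 2 * 88.6130 * sin(188.8310/2 deg)
F = 176.7 kN


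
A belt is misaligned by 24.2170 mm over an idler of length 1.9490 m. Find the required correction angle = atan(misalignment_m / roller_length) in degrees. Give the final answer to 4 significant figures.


misalign_m = 24.2170 / 1000 = 0.024217 m
angle = atan(0.024217 / 1.9490)
angle = 0.7119 deg


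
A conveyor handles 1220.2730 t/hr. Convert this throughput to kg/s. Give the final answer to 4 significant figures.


m_dot = 1220.2730 * 1000 / 3600
m_dot = 339.0 kg/s


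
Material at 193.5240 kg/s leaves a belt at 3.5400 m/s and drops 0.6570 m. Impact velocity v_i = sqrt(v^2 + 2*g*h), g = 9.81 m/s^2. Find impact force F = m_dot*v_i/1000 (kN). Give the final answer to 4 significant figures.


v_i = sqrt(3.5400^2 + 2*9.81*0.6570) = 5.04202 m/s
F = 193.5240 * 5.04202 / 1000
F = 0.9758 kN


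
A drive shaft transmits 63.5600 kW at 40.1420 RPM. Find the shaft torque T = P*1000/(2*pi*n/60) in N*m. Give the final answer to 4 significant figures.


omega = 2*pi*40.1420/60 = 4.20366 rad/s
T = 63.5600*1000 / 4.20366
T = 15120 N*m


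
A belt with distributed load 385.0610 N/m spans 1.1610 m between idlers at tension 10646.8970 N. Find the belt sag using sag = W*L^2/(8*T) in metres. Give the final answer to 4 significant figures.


sag = 385.0610 * 1.1610^2 / (8 * 10646.8970)
sag = 0.006094 m


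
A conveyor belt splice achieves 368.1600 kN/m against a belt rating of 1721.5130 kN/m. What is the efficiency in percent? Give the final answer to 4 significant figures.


Eff = 368.1600 / 1721.5130 * 100
Eff = 21.39 %


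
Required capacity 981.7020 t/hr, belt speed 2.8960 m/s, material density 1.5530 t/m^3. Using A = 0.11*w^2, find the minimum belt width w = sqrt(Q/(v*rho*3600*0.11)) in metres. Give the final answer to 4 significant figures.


A_req = 981.7020 / (2.8960 * 1.5530 * 3600) = 0.0606327 m^2
w = sqrt(0.0606327 / 0.11)
w = 0.7424 m


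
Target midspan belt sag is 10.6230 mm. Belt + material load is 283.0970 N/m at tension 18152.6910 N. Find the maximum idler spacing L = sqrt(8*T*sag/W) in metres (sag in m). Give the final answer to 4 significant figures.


sag = 10.6230/1000 = 0.010623 m
L = sqrt(8 * 18152.6910 * 0.010623 / 283.0970)
L = 2.334 m


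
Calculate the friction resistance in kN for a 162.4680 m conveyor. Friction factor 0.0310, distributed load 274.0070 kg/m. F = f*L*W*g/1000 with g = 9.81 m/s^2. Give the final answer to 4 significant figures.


F = 0.0310 * 162.4680 * 274.0070 * 9.81 / 1000
F = 13.54 kN


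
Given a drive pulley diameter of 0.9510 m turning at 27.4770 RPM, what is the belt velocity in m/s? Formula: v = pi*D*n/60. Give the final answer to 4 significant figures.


v = pi * 0.9510 * 27.4770 / 60
v = 1.368 m/s


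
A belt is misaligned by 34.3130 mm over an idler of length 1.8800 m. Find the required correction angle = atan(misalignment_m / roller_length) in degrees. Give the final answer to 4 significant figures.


misalign_m = 34.3130 / 1000 = 0.034313 m
angle = atan(0.034313 / 1.8800)
angle = 1.046 deg


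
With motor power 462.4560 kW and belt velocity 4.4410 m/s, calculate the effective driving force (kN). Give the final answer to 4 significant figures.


Te = P / v = 462.4560 / 4.4410
Te = 104.1 kN


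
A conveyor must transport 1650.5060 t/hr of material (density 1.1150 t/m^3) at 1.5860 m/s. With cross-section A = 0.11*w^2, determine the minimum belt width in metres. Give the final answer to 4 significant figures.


A_req = 1650.5060 / (1.5860 * 1.1150 * 3600) = 0.259261 m^2
w = sqrt(0.259261 / 0.11)
w = 1.535 m


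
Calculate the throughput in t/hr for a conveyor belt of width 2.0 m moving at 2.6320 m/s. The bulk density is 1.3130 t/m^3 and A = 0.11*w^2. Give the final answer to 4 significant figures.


A = 0.11 * 2.0^2 = 0.44 m^2
C = 0.44 * 2.6320 * 1.3130 * 3600
C = 5474 t/hr


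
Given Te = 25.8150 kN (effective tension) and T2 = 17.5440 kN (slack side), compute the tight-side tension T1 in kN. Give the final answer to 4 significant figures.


T1 = Te + T2 = 25.8150 + 17.5440
T1 = 43.36 kN


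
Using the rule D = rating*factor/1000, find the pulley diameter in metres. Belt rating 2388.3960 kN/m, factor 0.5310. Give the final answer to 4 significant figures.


D = 2388.3960 * 0.5310 / 1000
D = 1.268 m


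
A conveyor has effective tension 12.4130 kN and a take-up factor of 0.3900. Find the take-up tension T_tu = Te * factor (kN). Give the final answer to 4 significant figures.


T_tu = 12.4130 * 0.3900
T_tu = 4.841 kN


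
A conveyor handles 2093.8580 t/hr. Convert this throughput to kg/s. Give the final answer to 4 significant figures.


m_dot = 2093.8580 * 1000 / 3600
m_dot = 581.6 kg/s


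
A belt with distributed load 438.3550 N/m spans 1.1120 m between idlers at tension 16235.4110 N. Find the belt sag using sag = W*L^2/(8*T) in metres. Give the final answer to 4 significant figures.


sag = 438.3550 * 1.1120^2 / (8 * 16235.4110)
sag = 0.004173 m


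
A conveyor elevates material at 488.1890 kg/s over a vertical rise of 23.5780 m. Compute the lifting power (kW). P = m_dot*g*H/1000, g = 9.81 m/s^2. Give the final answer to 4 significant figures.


P = 488.1890 * 9.81 * 23.5780 / 1000
P = 112.9 kW


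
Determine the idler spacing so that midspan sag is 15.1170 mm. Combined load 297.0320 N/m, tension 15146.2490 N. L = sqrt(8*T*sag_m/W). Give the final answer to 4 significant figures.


sag = 15.1170/1000 = 0.015117 m
L = sqrt(8 * 15146.2490 * 0.015117 / 297.0320)
L = 2.483 m


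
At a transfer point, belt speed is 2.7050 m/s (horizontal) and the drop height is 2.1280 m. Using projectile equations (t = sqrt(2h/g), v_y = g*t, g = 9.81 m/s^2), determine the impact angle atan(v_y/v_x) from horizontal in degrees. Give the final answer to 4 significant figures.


t = sqrt(2*2.1280/9.81) = 0.658668 s
v_y = 9.81 * 0.658668 = 6.46153 m/s
angle = atan(6.46153 / 2.7050) = 67.28 deg


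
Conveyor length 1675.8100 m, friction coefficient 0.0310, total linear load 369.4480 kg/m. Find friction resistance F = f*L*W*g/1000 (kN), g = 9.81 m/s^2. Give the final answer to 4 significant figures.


F = 0.0310 * 1675.8100 * 369.4480 * 9.81 / 1000
F = 188.3 kN


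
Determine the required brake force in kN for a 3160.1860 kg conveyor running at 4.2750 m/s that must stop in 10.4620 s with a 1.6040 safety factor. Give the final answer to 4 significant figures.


F = 3160.1860 * 4.2750 / 10.4620 * 1.6040 / 1000
F = 2.071 kN


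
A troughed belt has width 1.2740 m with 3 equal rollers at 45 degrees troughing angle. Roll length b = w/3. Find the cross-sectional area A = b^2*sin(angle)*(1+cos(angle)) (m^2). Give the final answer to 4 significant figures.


b = 1.2740/3 = 0.424667 m
A = 0.424667^2 * sin(45 deg) * (1 + cos(45 deg))
A = 0.2177 m^2


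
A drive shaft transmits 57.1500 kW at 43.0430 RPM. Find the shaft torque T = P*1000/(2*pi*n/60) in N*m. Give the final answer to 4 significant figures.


omega = 2*pi*43.0430/60 = 4.50745 rad/s
T = 57.1500*1000 / 4.50745
T = 12680 N*m


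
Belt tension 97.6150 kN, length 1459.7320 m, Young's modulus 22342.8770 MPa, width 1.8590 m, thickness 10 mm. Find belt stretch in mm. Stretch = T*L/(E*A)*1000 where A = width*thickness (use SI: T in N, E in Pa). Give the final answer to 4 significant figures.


A = 1.8590 * 0.01 = 0.01859 m^2
Stretch = 97.6150*1000 * 1459.7320 / (22342.8770e6 * 0.01859) * 1000
Stretch = 343.1 mm


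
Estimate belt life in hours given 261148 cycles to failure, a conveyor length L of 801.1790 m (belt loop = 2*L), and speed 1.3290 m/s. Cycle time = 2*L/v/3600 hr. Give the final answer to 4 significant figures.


cycle_time = 2 * 801.1790 / 1.3290 / 3600 = 0.334913 hr
life = 261148 * 0.334913 = 87460 hours


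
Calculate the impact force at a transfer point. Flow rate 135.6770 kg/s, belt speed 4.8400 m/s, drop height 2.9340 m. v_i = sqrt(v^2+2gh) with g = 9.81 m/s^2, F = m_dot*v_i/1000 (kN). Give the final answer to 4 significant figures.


v_i = sqrt(4.8400^2 + 2*9.81*2.9340) = 8.99948 m/s
F = 135.6770 * 8.99948 / 1000
F = 1.221 kN


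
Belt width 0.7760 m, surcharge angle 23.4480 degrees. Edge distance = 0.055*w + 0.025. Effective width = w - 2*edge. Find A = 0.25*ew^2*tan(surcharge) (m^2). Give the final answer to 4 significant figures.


edge = 0.055*0.7760 + 0.025 = 0.06768 m
ew = 0.7760 - 2*0.06768 = 0.64064 m
A = 0.25 * 0.64064^2 * tan(23.4480 deg)
A = 0.04450 m^2


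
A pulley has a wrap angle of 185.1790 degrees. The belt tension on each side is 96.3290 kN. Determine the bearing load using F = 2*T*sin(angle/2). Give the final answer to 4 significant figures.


F = 2 * 96.3290 * sin(185.1790/2 deg)
F = 192.5 kN


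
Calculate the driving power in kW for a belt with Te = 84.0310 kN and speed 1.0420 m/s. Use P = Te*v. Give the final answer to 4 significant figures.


P = Te * v = 84.0310 * 1.0420
P = 87.56 kW


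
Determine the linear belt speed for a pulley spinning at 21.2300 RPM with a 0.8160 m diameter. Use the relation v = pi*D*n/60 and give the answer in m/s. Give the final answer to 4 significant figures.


v = pi * 0.8160 * 21.2300 / 60
v = 0.9071 m/s


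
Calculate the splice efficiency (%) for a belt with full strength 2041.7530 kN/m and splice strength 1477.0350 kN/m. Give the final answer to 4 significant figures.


Eff = 1477.0350 / 2041.7530 * 100
Eff = 72.34 %


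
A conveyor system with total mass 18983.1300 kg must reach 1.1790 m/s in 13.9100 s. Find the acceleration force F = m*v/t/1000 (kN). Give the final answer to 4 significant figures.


F = 18983.1300 * 1.1790 / 13.9100 / 1000
F = 1.609 kN


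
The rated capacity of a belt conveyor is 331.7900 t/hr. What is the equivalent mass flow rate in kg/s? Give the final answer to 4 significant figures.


m_dot = 331.7900 * 1000 / 3600
m_dot = 92.16 kg/s


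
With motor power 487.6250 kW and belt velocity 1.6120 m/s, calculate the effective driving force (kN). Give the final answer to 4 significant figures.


Te = P / v = 487.6250 / 1.6120
Te = 302.5 kN


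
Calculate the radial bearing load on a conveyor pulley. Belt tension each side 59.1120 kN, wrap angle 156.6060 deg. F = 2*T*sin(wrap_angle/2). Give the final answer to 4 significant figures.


F = 2 * 59.1120 * sin(156.6060/2 deg)
F = 115.8 kN


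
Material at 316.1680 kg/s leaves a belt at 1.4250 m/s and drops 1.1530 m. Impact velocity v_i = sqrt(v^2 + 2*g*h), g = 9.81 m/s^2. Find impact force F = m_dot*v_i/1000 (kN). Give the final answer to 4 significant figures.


v_i = sqrt(1.4250^2 + 2*9.81*1.1530) = 4.96513 m/s
F = 316.1680 * 4.96513 / 1000
F = 1.570 kN


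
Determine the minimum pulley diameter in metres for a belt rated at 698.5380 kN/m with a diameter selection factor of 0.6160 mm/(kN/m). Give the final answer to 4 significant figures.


D = 698.5380 * 0.6160 / 1000
D = 0.4303 m


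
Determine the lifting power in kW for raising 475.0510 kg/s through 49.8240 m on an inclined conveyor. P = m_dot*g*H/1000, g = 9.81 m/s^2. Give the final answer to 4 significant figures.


P = 475.0510 * 9.81 * 49.8240 / 1000
P = 232.2 kW


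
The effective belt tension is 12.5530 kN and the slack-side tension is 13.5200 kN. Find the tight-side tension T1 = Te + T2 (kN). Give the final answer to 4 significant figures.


T1 = Te + T2 = 12.5530 + 13.5200
T1 = 26.07 kN


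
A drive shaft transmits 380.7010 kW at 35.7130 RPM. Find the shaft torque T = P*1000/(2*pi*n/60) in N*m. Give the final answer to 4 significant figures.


omega = 2*pi*35.7130/60 = 3.73986 rad/s
T = 380.7010*1000 / 3.73986
T = 101800 N*m


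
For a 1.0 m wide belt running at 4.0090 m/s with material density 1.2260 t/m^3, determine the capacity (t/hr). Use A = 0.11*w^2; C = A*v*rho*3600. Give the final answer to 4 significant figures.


A = 0.11 * 1.0^2 = 0.11 m^2
C = 0.11 * 4.0090 * 1.2260 * 3600
C = 1946 t/hr


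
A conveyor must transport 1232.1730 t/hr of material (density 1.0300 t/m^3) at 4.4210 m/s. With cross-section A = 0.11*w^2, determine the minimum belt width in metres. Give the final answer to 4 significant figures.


A_req = 1232.1730 / (4.4210 * 1.0300 * 3600) = 0.0751643 m^2
w = sqrt(0.0751643 / 0.11)
w = 0.8266 m


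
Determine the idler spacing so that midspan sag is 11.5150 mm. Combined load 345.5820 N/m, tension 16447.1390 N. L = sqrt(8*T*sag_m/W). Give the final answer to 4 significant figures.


sag = 11.5150/1000 = 0.011515 m
L = sqrt(8 * 16447.1390 * 0.011515 / 345.5820)
L = 2.094 m


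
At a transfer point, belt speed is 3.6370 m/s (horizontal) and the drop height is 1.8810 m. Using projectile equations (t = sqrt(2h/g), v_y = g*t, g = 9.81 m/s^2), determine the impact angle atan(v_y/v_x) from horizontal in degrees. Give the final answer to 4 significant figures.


t = sqrt(2*1.8810/9.81) = 0.619263 s
v_y = 9.81 * 0.619263 = 6.07497 m/s
angle = atan(6.07497 / 3.6370) = 59.09 deg


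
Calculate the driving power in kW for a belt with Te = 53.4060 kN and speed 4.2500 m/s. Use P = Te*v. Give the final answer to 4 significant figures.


P = Te * v = 53.4060 * 4.2500
P = 227.0 kW


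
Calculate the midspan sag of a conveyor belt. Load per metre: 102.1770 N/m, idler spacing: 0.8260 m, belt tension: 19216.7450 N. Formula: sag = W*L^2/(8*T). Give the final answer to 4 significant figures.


sag = 102.1770 * 0.8260^2 / (8 * 19216.7450)
sag = 0.0004535 m


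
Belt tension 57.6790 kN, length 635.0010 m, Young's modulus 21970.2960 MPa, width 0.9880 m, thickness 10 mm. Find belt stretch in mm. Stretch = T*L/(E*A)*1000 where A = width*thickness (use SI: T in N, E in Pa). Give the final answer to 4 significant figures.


A = 0.9880 * 0.01 = 0.00988 m^2
Stretch = 57.6790*1000 * 635.0010 / (21970.2960e6 * 0.00988) * 1000
Stretch = 168.7 mm


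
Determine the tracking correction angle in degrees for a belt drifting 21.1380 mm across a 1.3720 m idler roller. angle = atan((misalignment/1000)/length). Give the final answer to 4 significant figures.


misalign_m = 21.1380 / 1000 = 0.021138 m
angle = atan(0.021138 / 1.3720)
angle = 0.8827 deg


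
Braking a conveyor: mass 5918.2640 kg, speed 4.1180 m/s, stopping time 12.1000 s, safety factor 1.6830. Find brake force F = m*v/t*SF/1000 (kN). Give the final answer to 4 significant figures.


F = 5918.2640 * 4.1180 / 12.1000 * 1.6830 / 1000
F = 3.390 kN


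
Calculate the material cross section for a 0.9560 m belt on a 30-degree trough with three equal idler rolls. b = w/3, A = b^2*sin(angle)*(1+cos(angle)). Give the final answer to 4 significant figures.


b = 0.9560/3 = 0.318667 m
A = 0.318667^2 * sin(30 deg) * (1 + cos(30 deg))
A = 0.09475 m^2


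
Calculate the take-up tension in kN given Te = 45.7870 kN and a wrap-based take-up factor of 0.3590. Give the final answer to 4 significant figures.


T_tu = 45.7870 * 0.3590
T_tu = 16.44 kN


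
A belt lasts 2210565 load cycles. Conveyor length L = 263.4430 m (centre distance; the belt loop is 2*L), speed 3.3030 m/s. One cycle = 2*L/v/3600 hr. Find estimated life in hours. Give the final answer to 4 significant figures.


cycle_time = 2 * 263.4430 / 3.3030 / 3600 = 0.0443104 hr
life = 2210565 * 0.0443104 = 97950 hours


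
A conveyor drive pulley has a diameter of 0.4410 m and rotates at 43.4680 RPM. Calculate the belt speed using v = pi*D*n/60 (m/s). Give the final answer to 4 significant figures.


v = pi * 0.4410 * 43.4680 / 60
v = 1.004 m/s


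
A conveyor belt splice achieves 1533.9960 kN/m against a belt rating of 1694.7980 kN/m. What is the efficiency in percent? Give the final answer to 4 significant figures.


Eff = 1533.9960 / 1694.7980 * 100
Eff = 90.51 %


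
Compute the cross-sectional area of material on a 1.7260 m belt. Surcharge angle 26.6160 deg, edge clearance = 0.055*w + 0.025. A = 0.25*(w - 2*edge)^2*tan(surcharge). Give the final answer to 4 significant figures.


edge = 0.055*1.7260 + 0.025 = 0.11993 m
ew = 1.7260 - 2*0.11993 = 1.48614 m
A = 0.25 * 1.48614^2 * tan(26.6160 deg)
A = 0.2767 m^2


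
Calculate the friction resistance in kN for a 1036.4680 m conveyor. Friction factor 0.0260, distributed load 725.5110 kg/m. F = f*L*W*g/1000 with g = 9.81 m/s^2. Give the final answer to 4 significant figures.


F = 0.0260 * 1036.4680 * 725.5110 * 9.81 / 1000
F = 191.8 kN


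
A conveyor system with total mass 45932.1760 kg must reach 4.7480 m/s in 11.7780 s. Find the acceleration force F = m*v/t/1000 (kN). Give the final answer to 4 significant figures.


F = 45932.1760 * 4.7480 / 11.7780 / 1000
F = 18.52 kN


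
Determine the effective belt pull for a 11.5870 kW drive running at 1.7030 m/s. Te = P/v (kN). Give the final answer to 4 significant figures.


Te = P / v = 11.5870 / 1.7030
Te = 6.804 kN


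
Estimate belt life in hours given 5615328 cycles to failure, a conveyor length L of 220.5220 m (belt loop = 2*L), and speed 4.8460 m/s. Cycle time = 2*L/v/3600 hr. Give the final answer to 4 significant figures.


cycle_time = 2 * 220.5220 / 4.8460 / 3600 = 0.0252811 hr
life = 5615328 * 0.0252811 = 142000 hours


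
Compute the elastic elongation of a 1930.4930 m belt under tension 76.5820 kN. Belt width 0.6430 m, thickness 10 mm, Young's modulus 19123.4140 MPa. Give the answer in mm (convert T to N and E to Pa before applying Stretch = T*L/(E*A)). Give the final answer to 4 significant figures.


A = 0.6430 * 0.01 = 0.00643 m^2
Stretch = 76.5820*1000 * 1930.4930 / (19123.4140e6 * 0.00643) * 1000
Stretch = 1202 mm


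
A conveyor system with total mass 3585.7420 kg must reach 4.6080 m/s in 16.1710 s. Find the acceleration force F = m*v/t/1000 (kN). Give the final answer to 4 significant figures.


F = 3585.7420 * 4.6080 / 16.1710 / 1000
F = 1.022 kN


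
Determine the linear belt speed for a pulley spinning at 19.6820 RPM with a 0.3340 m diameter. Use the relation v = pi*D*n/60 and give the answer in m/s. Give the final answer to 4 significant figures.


v = pi * 0.3340 * 19.6820 / 60
v = 0.3442 m/s


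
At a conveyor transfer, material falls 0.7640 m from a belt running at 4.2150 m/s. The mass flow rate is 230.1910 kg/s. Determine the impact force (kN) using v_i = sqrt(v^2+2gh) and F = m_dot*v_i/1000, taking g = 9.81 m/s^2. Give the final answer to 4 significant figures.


v_i = sqrt(4.2150^2 + 2*9.81*0.7640) = 5.72328 m/s
F = 230.1910 * 5.72328 / 1000
F = 1.317 kN


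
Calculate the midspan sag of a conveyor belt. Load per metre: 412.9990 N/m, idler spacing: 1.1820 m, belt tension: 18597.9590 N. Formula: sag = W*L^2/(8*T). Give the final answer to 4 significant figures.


sag = 412.9990 * 1.1820^2 / (8 * 18597.9590)
sag = 0.003878 m


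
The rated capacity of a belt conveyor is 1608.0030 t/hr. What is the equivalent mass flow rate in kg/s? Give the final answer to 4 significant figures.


m_dot = 1608.0030 * 1000 / 3600
m_dot = 446.7 kg/s


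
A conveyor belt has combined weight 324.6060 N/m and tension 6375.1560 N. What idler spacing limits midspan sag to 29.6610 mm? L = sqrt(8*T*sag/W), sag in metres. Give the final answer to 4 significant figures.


sag = 29.6610/1000 = 0.029661 m
L = sqrt(8 * 6375.1560 * 0.029661 / 324.6060)
L = 2.159 m


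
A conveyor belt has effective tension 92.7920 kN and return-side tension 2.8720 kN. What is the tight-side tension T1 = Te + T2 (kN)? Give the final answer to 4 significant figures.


T1 = Te + T2 = 92.7920 + 2.8720
T1 = 95.66 kN


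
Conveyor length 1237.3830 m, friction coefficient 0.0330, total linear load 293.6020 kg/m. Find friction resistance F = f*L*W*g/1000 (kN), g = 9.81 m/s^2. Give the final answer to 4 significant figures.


F = 0.0330 * 1237.3830 * 293.6020 * 9.81 / 1000
F = 117.6 kN


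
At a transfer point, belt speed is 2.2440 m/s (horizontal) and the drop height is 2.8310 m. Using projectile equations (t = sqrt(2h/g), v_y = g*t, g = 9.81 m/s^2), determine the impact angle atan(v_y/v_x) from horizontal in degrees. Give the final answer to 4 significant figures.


t = sqrt(2*2.8310/9.81) = 0.759715 s
v_y = 9.81 * 0.759715 = 7.4528 m/s
angle = atan(7.4528 / 2.2440) = 73.24 deg


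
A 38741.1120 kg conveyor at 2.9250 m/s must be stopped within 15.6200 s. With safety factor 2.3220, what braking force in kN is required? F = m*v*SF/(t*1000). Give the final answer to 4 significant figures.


F = 38741.1120 * 2.9250 / 15.6200 * 2.3220 / 1000
F = 16.85 kN


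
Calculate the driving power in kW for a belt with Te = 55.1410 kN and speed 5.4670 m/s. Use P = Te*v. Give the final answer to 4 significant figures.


P = Te * v = 55.1410 * 5.4670
P = 301.5 kW


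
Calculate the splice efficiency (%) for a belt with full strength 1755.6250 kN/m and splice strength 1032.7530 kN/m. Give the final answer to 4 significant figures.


Eff = 1032.7530 / 1755.6250 * 100
Eff = 58.83 %


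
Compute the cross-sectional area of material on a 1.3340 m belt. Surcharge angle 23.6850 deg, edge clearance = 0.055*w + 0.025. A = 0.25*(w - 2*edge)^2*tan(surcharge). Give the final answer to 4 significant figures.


edge = 0.055*1.3340 + 0.025 = 0.09837 m
ew = 1.3340 - 2*0.09837 = 1.13726 m
A = 0.25 * 1.13726^2 * tan(23.6850 deg)
A = 0.1418 m^2


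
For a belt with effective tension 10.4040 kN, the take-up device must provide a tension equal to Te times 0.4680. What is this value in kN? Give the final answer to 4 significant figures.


T_tu = 10.4040 * 0.4680
T_tu = 4.869 kN


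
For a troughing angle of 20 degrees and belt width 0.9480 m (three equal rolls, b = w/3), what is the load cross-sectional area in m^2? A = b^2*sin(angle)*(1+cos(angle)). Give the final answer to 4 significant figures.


b = 0.9480/3 = 0.316 m
A = 0.316^2 * sin(20 deg) * (1 + cos(20 deg))
A = 0.06625 m^2


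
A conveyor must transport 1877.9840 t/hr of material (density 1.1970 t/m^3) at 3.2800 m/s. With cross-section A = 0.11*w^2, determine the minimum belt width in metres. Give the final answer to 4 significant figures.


A_req = 1877.9840 / (3.2800 * 1.1970 * 3600) = 0.132868 m^2
w = sqrt(0.132868 / 0.11)
w = 1.099 m


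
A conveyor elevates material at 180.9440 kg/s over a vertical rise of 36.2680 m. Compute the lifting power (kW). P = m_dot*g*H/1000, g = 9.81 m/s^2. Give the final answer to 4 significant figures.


P = 180.9440 * 9.81 * 36.2680 / 1000
P = 64.38 kW


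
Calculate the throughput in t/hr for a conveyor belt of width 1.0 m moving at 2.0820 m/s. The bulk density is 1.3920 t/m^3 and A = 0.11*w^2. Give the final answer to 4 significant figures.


A = 0.11 * 1.0^2 = 0.11 m^2
C = 0.11 * 2.0820 * 1.3920 * 3600
C = 1148 t/hr


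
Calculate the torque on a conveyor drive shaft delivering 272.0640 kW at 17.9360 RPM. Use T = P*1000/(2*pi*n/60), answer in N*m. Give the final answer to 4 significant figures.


omega = 2*pi*17.9360/60 = 1.87825 rad/s
T = 272.0640*1000 / 1.87825
T = 144800 N*m


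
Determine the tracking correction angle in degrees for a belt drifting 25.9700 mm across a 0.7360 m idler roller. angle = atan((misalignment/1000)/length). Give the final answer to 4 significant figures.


misalign_m = 25.9700 / 1000 = 0.025970 m
angle = atan(0.025970 / 0.7360)
angle = 2.021 deg


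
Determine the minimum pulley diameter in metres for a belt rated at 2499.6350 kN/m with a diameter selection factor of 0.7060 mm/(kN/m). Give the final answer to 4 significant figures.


D = 2499.6350 * 0.7060 / 1000
D = 1.765 m


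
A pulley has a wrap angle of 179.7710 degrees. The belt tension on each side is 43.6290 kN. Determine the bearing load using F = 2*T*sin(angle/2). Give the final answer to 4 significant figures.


F = 2 * 43.6290 * sin(179.7710/2 deg)
F = 87.26 kN


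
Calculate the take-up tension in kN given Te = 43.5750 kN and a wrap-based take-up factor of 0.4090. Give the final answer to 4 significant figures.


T_tu = 43.5750 * 0.4090
T_tu = 17.82 kN


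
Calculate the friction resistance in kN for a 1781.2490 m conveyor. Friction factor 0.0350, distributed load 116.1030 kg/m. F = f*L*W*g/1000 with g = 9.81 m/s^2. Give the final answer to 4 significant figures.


F = 0.0350 * 1781.2490 * 116.1030 * 9.81 / 1000
F = 71.01 kN


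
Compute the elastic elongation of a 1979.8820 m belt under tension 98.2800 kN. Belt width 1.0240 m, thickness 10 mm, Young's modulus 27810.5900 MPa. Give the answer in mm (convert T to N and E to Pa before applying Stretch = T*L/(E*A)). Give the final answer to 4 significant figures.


A = 1.0240 * 0.01 = 0.01024 m^2
Stretch = 98.2800*1000 * 1979.8820 / (27810.5900e6 * 0.01024) * 1000
Stretch = 683.3 mm


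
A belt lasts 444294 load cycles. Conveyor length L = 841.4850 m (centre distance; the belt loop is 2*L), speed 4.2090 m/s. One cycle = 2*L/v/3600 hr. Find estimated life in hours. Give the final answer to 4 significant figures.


cycle_time = 2 * 841.4850 / 4.2090 / 3600 = 0.11107 hr
life = 444294 * 0.11107 = 49350 hours


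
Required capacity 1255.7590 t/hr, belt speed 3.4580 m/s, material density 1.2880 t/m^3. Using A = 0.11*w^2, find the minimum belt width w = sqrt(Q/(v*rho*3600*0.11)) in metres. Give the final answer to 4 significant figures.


A_req = 1255.7590 / (3.4580 * 1.2880 * 3600) = 0.0783182 m^2
w = sqrt(0.0783182 / 0.11)
w = 0.8438 m


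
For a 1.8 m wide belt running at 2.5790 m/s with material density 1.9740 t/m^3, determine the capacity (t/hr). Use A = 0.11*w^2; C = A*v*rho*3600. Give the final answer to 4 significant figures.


A = 0.11 * 1.8^2 = 0.3564 m^2
C = 0.3564 * 2.5790 * 1.9740 * 3600
C = 6532 t/hr


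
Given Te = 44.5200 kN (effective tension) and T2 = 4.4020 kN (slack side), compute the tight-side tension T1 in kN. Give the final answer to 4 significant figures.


T1 = Te + T2 = 44.5200 + 4.4020
T1 = 48.92 kN


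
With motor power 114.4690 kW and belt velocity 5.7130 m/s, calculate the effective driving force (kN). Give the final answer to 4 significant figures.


Te = P / v = 114.4690 / 5.7130
Te = 20.04 kN


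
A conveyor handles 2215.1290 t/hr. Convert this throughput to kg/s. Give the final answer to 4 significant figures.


m_dot = 2215.1290 * 1000 / 3600
m_dot = 615.3 kg/s


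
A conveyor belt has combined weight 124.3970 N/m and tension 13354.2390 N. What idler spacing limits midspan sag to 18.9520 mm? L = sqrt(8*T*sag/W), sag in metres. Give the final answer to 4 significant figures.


sag = 18.9520/1000 = 0.018952 m
L = sqrt(8 * 13354.2390 * 0.018952 / 124.3970)
L = 4.034 m


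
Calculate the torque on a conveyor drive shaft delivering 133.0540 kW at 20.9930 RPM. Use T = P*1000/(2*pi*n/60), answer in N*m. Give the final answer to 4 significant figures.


omega = 2*pi*20.9930/60 = 2.19838 rad/s
T = 133.0540*1000 / 2.19838
T = 60520 N*m


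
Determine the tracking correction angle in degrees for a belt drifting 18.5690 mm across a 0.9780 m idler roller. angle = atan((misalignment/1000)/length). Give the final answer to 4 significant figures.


misalign_m = 18.5690 / 1000 = 0.018569 m
angle = atan(0.018569 / 0.9780)
angle = 1.088 deg


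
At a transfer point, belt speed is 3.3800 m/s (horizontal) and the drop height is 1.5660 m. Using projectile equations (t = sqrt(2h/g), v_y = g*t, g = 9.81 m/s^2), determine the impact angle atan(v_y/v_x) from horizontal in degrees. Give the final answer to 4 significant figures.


t = sqrt(2*1.5660/9.81) = 0.565036 s
v_y = 9.81 * 0.565036 = 5.543 m/s
angle = atan(5.543 / 3.3800) = 58.63 deg


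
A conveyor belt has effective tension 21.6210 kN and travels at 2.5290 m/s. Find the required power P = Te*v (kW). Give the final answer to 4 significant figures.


P = Te * v = 21.6210 * 2.5290
P = 54.68 kW


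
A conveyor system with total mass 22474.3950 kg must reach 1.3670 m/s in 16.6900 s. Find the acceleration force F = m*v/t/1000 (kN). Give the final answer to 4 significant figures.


F = 22474.3950 * 1.3670 / 16.6900 / 1000
F = 1.841 kN


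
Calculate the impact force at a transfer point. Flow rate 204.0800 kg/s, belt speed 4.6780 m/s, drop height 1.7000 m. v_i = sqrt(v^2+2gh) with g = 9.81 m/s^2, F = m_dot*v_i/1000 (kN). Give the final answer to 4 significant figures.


v_i = sqrt(4.6780^2 + 2*9.81*1.7000) = 7.43221 m/s
F = 204.0800 * 7.43221 / 1000
F = 1.517 kN


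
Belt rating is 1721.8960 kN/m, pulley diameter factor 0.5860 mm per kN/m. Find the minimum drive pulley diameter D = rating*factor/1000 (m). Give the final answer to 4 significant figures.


D = 1721.8960 * 0.5860 / 1000
D = 1.009 m


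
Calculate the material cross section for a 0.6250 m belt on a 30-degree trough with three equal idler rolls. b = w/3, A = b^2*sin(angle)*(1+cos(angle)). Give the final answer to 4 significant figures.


b = 0.6250/3 = 0.208333 m
A = 0.208333^2 * sin(30 deg) * (1 + cos(30 deg))
A = 0.04050 m^2


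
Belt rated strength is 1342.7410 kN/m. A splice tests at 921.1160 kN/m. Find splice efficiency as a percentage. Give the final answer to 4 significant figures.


Eff = 921.1160 / 1342.7410 * 100
Eff = 68.60 %


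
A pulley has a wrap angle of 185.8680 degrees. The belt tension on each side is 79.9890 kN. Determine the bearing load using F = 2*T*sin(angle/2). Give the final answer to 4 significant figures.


F = 2 * 79.9890 * sin(185.8680/2 deg)
F = 159.8 kN


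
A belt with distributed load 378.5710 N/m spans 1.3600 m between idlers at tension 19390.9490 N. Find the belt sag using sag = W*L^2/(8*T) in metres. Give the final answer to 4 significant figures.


sag = 378.5710 * 1.3600^2 / (8 * 19390.9490)
sag = 0.004514 m


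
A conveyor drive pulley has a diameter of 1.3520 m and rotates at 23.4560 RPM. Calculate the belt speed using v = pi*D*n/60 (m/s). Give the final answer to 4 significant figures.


v = pi * 1.3520 * 23.4560 / 60
v = 1.660 m/s


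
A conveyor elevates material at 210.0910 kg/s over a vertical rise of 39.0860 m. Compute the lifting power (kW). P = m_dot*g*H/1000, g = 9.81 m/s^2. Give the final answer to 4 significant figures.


P = 210.0910 * 9.81 * 39.0860 / 1000
P = 80.56 kW


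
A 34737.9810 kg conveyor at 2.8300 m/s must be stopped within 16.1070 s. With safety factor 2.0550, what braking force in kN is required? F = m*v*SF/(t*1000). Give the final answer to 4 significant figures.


F = 34737.9810 * 2.8300 / 16.1070 * 2.0550 / 1000
F = 12.54 kN


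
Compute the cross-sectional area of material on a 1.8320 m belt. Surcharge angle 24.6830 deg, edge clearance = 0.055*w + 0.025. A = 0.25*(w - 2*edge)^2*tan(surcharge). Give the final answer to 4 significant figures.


edge = 0.055*1.8320 + 0.025 = 0.12576 m
ew = 1.8320 - 2*0.12576 = 1.58048 m
A = 0.25 * 1.58048^2 * tan(24.6830 deg)
A = 0.2870 m^2


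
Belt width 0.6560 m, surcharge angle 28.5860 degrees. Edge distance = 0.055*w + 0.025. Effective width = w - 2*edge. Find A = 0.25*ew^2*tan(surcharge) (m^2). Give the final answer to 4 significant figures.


edge = 0.055*0.6560 + 0.025 = 0.06108 m
ew = 0.6560 - 2*0.06108 = 0.53384 m
A = 0.25 * 0.53384^2 * tan(28.5860 deg)
A = 0.03882 m^2


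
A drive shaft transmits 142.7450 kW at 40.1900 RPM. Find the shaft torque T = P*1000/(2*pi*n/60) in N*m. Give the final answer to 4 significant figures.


omega = 2*pi*40.1900/60 = 4.20869 rad/s
T = 142.7450*1000 / 4.20869
T = 33920 N*m


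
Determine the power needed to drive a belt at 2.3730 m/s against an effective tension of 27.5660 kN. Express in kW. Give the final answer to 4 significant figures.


P = Te * v = 27.5660 * 2.3730
P = 65.41 kW


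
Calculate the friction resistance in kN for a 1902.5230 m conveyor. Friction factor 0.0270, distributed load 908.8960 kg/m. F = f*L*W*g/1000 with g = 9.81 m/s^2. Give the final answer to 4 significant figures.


F = 0.0270 * 1902.5230 * 908.8960 * 9.81 / 1000
F = 458.0 kN


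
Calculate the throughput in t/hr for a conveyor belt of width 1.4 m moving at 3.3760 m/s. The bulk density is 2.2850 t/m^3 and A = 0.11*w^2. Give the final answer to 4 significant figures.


A = 0.11 * 1.4^2 = 0.2156 m^2
C = 0.2156 * 3.3760 * 2.2850 * 3600
C = 5987 t/hr


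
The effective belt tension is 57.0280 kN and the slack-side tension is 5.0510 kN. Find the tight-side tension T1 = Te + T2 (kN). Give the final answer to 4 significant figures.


T1 = Te + T2 = 57.0280 + 5.0510
T1 = 62.08 kN


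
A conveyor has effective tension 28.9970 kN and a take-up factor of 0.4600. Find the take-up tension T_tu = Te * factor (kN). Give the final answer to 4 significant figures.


T_tu = 28.9970 * 0.4600
T_tu = 13.34 kN


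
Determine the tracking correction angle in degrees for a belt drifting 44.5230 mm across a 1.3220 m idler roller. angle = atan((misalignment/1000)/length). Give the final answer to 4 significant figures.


misalign_m = 44.5230 / 1000 = 0.044523 m
angle = atan(0.044523 / 1.3220)
angle = 1.929 deg


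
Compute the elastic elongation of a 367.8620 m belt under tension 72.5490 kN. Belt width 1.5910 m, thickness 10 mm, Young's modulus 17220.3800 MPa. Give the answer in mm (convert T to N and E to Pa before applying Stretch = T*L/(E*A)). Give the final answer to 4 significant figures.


A = 1.5910 * 0.01 = 0.01591 m^2
Stretch = 72.5490*1000 * 367.8620 / (17220.3800e6 * 0.01591) * 1000
Stretch = 97.41 mm


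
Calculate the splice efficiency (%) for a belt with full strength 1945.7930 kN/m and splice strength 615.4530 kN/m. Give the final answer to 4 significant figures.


Eff = 615.4530 / 1945.7930 * 100
Eff = 31.63 %


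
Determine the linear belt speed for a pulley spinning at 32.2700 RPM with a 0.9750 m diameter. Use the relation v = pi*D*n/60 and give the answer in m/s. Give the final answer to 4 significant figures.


v = pi * 0.9750 * 32.2700 / 60
v = 1.647 m/s


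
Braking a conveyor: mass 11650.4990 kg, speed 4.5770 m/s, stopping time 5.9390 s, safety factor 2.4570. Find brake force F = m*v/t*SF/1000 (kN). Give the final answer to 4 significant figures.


F = 11650.4990 * 4.5770 / 5.9390 * 2.4570 / 1000
F = 22.06 kN


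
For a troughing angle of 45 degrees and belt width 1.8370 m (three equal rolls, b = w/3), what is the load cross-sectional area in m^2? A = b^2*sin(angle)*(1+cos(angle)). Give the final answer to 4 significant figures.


b = 1.8370/3 = 0.612333 m
A = 0.612333^2 * sin(45 deg) * (1 + cos(45 deg))
A = 0.4526 m^2


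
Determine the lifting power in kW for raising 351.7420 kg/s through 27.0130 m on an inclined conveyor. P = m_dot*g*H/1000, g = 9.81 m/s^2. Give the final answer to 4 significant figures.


P = 351.7420 * 9.81 * 27.0130 / 1000
P = 93.21 kW
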